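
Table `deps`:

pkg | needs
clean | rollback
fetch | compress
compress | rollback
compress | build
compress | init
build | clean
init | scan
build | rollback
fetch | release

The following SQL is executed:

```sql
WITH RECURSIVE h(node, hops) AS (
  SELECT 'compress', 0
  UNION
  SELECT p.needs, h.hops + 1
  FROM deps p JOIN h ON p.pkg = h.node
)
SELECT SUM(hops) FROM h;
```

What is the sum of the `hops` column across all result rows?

12

Base: (compress, hops=0).
Iteration 1: edges from {compress} -> (build, hops=1), (init, hops=1), (rollback, hops=1).
Iteration 2: edges from {build,init,rollback} -> (clean, hops=2), (rollback, hops=2), (scan, hops=2).
Iteration 3: edges from {clean,rollback,scan} -> (rollback, hops=3).
Iteration 4: no outgoing edges from {rollback}; recursion stops.
SUM(hops) = 0 + 1 + 1 + 1 + 2 + 2 + 2 + 3 = 12.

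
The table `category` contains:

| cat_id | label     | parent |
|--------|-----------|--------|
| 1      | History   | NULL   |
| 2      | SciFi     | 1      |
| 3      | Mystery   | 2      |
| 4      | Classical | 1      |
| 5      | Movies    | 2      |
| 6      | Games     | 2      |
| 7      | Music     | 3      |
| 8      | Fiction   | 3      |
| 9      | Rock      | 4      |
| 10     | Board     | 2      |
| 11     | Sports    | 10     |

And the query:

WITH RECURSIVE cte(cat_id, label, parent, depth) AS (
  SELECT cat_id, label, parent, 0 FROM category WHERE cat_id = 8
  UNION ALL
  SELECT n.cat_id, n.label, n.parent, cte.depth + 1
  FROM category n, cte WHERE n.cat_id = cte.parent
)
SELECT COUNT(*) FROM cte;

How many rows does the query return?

Base: cat_id=8 (Fiction), parent=3, depth 0.
Iteration 1: join on cat_id=3 -> Mystery (id 3, parent=2, depth 1).
Iteration 2: join on cat_id=2 -> SciFi (id 2, parent=1, depth 2).
Iteration 3: join on cat_id=1 -> History (id 1, parent=NULL, depth 3).
Iteration 4: parent is NULL; no match; recursion stops.
Total rows emitted: 4.

4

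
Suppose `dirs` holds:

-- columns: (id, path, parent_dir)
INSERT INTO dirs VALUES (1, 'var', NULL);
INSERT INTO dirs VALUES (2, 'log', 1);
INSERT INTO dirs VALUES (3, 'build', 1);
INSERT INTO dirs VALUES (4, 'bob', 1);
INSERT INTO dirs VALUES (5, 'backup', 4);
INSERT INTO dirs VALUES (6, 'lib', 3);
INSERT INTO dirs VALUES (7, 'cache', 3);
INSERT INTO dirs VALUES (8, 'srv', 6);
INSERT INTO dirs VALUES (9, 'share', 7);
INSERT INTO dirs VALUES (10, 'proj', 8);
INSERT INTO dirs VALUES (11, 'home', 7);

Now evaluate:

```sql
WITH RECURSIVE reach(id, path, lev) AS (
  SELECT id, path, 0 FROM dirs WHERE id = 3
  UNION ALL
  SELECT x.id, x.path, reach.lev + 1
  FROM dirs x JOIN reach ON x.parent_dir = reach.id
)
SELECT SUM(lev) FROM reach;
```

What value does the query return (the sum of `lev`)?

Base: id=3 (build) at lev 0.
Iteration 1: rows with parent_dir in {3} -> lib (id 6, lev 1), cache (id 7, lev 1).
Iteration 2: rows with parent_dir in {6,7} -> srv (id 8, lev 2), share (id 9, lev 2), home (id 11, lev 2).
Iteration 3: rows with parent_dir in {8,9,11} -> proj (id 10, lev 3).
Iteration 4: no rows with parent_dir in {10}; recursion stops.
SUM(lev) = 0 + 1 + 1 + 2 + 2 + 2 + 3 = 11.

11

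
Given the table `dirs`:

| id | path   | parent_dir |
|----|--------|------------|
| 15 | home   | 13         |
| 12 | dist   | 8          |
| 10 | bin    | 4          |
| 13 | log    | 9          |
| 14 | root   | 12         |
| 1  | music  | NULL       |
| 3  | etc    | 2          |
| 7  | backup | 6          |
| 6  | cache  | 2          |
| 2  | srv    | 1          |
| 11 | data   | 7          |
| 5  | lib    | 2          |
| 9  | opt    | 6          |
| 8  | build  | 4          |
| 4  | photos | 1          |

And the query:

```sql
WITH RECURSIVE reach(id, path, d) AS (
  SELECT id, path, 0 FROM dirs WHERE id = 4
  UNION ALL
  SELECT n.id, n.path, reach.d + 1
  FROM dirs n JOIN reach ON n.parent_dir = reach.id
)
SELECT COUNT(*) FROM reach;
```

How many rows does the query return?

Base: id=4 (photos) at d 0.
Iteration 1: rows with parent_dir in {4} -> build (id 8, d 1), bin (id 10, d 1).
Iteration 2: rows with parent_dir in {8,10} -> dist (id 12, d 2).
Iteration 3: rows with parent_dir in {12} -> root (id 14, d 3).
Iteration 4: no rows with parent_dir in {14}; recursion stops.
Total rows emitted: 5.

5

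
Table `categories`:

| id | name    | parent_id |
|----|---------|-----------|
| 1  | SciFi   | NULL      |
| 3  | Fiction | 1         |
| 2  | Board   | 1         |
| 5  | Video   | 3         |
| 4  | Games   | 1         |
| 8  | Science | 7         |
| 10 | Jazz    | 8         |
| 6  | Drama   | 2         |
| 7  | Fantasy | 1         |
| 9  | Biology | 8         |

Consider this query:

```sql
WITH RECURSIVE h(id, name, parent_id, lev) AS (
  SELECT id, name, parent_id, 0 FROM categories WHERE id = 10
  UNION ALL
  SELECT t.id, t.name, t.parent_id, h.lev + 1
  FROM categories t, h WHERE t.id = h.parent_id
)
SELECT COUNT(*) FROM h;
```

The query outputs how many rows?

Base: id=10 (Jazz), parent_id=8, lev 0.
Iteration 1: join on id=8 -> Science (id 8, parent_id=7, lev 1).
Iteration 2: join on id=7 -> Fantasy (id 7, parent_id=1, lev 2).
Iteration 3: join on id=1 -> SciFi (id 1, parent_id=NULL, lev 3).
Iteration 4: parent_id is NULL; no match; recursion stops.
Total rows emitted: 4.

4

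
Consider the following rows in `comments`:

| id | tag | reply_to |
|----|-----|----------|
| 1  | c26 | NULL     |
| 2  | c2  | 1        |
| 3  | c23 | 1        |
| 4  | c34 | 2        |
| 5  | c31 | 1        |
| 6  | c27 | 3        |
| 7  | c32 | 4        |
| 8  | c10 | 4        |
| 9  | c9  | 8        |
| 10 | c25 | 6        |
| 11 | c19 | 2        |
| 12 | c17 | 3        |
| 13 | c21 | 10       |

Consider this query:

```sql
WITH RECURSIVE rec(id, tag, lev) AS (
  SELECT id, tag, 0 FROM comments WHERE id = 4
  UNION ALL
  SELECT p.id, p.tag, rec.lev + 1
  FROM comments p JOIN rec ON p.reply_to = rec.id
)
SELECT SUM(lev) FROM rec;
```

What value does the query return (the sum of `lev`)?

Base: id=4 (c34) at lev 0.
Iteration 1: rows with reply_to in {4} -> c32 (id 7, lev 1), c10 (id 8, lev 1).
Iteration 2: rows with reply_to in {7,8} -> c9 (id 9, lev 2).
Iteration 3: no rows with reply_to in {9}; recursion stops.
SUM(lev) = 0 + 1 + 1 + 2 = 4.

4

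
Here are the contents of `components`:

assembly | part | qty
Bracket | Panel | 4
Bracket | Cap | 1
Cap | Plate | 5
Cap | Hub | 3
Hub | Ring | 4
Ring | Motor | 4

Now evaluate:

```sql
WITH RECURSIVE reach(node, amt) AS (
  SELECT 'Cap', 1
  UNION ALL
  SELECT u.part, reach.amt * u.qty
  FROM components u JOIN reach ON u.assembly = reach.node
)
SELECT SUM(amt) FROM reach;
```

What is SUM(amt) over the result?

Base: (Cap, amt=1).
Iteration 1: components of {Cap} -> Hub = 1*3 = 3, Plate = 1*5 = 5.
Iteration 2: components of {Hub,Plate} -> Ring = 3*4 = 12.
Iteration 3: components of {Ring} -> Motor = 12*4 = 48.
Iteration 4: no further components; recursion stops.
SUM(amt) = 1 + 5 + 3 + 12 + 48 = 69.

69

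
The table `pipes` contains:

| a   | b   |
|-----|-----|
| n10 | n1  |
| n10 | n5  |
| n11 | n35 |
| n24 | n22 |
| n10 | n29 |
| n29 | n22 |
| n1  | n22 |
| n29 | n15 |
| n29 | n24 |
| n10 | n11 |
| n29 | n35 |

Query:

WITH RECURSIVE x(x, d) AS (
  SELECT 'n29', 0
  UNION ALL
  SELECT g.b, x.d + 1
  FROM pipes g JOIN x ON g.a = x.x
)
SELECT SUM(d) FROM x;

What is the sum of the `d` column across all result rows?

Base: (n29, d=0).
Iteration 1: edges from {n29} -> (n15, d=1), (n22, d=1), (n24, d=1), (n35, d=1).
Iteration 2: edges from {n15,n22,n24,n35} -> (n22, d=2).
Iteration 3: no outgoing edges from {n22}; recursion stops.
SUM(d) = 0 + 1 + 1 + 1 + 1 + 2 = 6.

6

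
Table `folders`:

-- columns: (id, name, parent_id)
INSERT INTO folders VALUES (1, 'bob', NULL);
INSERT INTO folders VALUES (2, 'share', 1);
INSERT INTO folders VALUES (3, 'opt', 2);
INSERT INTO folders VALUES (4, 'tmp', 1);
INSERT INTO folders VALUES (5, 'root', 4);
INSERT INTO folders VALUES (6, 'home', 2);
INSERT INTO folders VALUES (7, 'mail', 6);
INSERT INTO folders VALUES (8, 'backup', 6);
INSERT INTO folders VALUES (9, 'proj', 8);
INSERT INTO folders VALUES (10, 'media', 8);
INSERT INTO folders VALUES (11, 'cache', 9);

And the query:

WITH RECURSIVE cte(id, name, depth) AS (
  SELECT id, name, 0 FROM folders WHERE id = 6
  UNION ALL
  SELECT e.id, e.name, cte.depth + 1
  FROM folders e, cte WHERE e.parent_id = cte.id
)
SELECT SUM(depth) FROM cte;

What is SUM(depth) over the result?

9

Base: id=6 (home) at depth 0.
Iteration 1: rows with parent_id in {6} -> mail (id 7, depth 1), backup (id 8, depth 1).
Iteration 2: rows with parent_id in {7,8} -> proj (id 9, depth 2), media (id 10, depth 2).
Iteration 3: rows with parent_id in {9,10} -> cache (id 11, depth 3).
Iteration 4: no rows with parent_id in {11}; recursion stops.
SUM(depth) = 0 + 1 + 1 + 2 + 2 + 3 = 9.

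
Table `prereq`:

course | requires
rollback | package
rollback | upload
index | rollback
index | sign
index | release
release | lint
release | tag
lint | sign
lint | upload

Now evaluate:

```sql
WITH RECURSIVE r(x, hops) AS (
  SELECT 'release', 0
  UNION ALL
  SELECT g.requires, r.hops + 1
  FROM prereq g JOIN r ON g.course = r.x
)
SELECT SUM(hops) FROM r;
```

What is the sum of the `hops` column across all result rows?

Base: (release, hops=0).
Iteration 1: edges from {release} -> (lint, hops=1), (tag, hops=1).
Iteration 2: edges from {lint,tag} -> (sign, hops=2), (upload, hops=2).
Iteration 3: no outgoing edges from {sign,upload}; recursion stops.
SUM(hops) = 0 + 1 + 1 + 2 + 2 = 6.

6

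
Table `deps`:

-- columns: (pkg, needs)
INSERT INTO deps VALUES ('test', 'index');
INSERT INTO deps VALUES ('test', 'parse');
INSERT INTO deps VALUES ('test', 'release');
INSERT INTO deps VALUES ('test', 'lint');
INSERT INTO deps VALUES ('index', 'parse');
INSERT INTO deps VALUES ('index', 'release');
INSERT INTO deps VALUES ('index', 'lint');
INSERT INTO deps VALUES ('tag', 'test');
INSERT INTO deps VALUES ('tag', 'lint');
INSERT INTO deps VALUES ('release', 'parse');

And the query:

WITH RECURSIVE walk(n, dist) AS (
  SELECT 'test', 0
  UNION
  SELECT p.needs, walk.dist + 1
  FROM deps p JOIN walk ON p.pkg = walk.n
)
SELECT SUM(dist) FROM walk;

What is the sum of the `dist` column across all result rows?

Base: (test, dist=0).
Iteration 1: edges from {test} -> (index, dist=1), (lint, dist=1), (parse, dist=1), (release, dist=1).
Iteration 2: edges from {index,lint,parse,release} -> (lint, dist=2), (parse, dist=2), (release, dist=2). [UNION drops 1 duplicate row(s)]
Iteration 3: edges from {lint,parse,release} -> (parse, dist=3).
Iteration 4: no outgoing edges from {parse}; recursion stops.
SUM(dist) = 0 + 1 + 1 + 1 + 1 + 2 + 2 + 2 + 3 = 13.

13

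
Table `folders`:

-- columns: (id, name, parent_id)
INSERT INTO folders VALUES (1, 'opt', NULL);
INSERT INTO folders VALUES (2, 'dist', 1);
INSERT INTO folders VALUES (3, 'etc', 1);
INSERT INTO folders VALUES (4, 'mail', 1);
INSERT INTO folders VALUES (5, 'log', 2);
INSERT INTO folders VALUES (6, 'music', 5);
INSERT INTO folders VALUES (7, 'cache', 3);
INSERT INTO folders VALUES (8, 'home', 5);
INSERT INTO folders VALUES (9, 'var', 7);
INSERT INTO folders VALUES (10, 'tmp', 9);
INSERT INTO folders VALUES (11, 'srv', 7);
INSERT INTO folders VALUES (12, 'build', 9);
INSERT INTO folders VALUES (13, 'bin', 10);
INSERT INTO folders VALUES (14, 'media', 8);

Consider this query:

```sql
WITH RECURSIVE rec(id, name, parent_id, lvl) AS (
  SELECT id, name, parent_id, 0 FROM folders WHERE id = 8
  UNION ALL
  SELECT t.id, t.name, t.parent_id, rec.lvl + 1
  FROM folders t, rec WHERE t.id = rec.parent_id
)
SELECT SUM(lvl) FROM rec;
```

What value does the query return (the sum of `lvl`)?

Base: id=8 (home), parent_id=5, lvl 0.
Iteration 1: join on id=5 -> log (id 5, parent_id=2, lvl 1).
Iteration 2: join on id=2 -> dist (id 2, parent_id=1, lvl 2).
Iteration 3: join on id=1 -> opt (id 1, parent_id=NULL, lvl 3).
Iteration 4: parent_id is NULL; no match; recursion stops.
SUM(lvl) = 0 + 1 + 2 + 3 = 6.

6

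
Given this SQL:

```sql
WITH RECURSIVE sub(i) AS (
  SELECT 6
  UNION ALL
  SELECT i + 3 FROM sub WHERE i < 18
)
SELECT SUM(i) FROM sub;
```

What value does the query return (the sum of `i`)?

60

Base: i=6.
Iteration 1: 6 < 18 holds -> i = 6 + 3 = 9.
Iteration 2: 9 < 18 holds -> i = 9 + 3 = 12.
Iteration 3: 12 < 18 holds -> i = 12 + 3 = 15.
Iteration 4: 15 < 18 holds -> i = 15 + 3 = 18.
Iteration 5: 18 < 18 fails; recursion stops.
SUM(i) = 6 + 9 + 12 + 15 + 18 = 60.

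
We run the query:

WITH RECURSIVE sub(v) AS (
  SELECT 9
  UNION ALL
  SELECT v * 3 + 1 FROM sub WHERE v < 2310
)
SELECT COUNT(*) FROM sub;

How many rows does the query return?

7

Base: v=9.
Iteration 1: 9 < 2310 holds -> v = 9 * 3 + 1 = 28.
Iteration 2: 28 < 2310 holds -> v = 28 * 3 + 1 = 85.
Iteration 3: 85 < 2310 holds -> v = 85 * 3 + 1 = 256.
Iteration 4: 256 < 2310 holds -> v = 256 * 3 + 1 = 769.
Iteration 5: 769 < 2310 holds -> v = 769 * 3 + 1 = 2308.
Iteration 6: 2308 < 2310 holds -> v = 2308 * 3 + 1 = 6925.
Iteration 7: 6925 < 2310 fails; recursion stops.
Total rows emitted: 7.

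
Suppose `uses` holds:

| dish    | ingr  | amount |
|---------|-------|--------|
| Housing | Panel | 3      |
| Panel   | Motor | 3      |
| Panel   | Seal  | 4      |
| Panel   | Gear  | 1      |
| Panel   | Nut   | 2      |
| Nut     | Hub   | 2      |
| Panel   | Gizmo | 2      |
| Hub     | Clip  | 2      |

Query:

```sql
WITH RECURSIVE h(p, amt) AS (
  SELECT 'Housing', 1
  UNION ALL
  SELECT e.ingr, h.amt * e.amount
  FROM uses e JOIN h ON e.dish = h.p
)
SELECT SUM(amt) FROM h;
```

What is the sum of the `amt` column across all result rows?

76

Base: (Housing, amt=1).
Iteration 1: components of {Housing} -> Panel = 1*3 = 3.
Iteration 2: components of {Panel} -> Gear = 3*1 = 3, Gizmo = 3*2 = 6, Motor = 3*3 = 9, Nut = 3*2 = 6, Seal = 3*4 = 12.
Iteration 3: components of {Gear,Gizmo,Motor,Nut,Seal} -> Hub = 6*2 = 12.
Iteration 4: components of {Hub} -> Clip = 12*2 = 24.
Iteration 5: no further components; recursion stops.
SUM(amt) = 1 + 3 + 9 + 12 + 3 + 6 + 6 + 12 + 24 = 76.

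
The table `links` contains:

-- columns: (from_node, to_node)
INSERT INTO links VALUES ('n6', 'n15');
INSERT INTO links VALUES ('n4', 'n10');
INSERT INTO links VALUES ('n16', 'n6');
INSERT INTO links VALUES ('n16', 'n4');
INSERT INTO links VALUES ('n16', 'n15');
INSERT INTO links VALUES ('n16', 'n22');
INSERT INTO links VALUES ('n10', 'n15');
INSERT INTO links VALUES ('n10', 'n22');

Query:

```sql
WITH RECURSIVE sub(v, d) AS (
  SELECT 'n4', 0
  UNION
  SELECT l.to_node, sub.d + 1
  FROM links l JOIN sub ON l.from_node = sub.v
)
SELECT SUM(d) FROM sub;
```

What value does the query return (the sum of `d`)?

Base: (n4, d=0).
Iteration 1: edges from {n4} -> (n10, d=1).
Iteration 2: edges from {n10} -> (n15, d=2), (n22, d=2).
Iteration 3: no outgoing edges from {n15,n22}; recursion stops.
SUM(d) = 0 + 1 + 2 + 2 = 5.

5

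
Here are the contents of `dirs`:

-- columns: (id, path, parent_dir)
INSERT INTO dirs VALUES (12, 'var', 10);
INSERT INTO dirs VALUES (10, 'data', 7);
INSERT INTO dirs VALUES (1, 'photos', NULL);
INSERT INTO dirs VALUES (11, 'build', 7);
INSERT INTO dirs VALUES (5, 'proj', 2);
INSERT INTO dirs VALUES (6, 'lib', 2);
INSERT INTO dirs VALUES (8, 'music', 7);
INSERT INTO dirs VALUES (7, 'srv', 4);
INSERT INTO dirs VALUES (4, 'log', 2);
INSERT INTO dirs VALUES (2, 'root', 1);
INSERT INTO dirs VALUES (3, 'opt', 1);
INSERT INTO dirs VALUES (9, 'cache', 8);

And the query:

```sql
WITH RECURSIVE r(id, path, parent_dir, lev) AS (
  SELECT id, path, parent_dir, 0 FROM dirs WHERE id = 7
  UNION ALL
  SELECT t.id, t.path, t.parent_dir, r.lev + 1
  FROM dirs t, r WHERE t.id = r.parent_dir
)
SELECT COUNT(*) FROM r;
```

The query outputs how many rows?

4

Base: id=7 (srv), parent_dir=4, lev 0.
Iteration 1: join on id=4 -> log (id 4, parent_dir=2, lev 1).
Iteration 2: join on id=2 -> root (id 2, parent_dir=1, lev 2).
Iteration 3: join on id=1 -> photos (id 1, parent_dir=NULL, lev 3).
Iteration 4: parent_dir is NULL; no match; recursion stops.
Total rows emitted: 4.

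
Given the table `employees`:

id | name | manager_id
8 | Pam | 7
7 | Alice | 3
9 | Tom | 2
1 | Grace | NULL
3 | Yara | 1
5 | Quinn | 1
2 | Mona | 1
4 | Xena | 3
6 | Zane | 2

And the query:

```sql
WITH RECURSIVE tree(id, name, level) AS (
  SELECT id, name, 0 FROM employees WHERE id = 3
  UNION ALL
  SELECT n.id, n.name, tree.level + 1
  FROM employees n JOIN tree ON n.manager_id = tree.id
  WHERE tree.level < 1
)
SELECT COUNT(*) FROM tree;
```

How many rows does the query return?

Base: id=3 (Yara) at level 0.
Iteration 1: rows with manager_id in {3} -> Xena (id 4, level 1), Alice (id 7, level 1).
Iteration 2: level < 1 fails for all current rows; recursion stops.
Total rows emitted: 3.

3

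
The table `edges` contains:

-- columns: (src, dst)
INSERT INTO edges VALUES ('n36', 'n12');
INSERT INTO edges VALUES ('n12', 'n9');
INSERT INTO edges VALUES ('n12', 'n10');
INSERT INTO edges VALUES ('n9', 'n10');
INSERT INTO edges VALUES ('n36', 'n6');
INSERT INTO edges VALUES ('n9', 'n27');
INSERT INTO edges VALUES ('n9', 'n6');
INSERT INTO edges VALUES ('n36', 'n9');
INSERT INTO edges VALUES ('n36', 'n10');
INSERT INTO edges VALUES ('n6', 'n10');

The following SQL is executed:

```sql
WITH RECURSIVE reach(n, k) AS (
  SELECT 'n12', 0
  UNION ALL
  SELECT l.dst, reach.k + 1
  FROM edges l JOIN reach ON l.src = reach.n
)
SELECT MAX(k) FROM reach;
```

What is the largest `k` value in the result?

Base: (n12, k=0).
Iteration 1: edges from {n12} -> (n10, k=1), (n9, k=1).
Iteration 2: edges from {n10,n9} -> (n10, k=2), (n27, k=2), (n6, k=2).
Iteration 3: edges from {n10,n27,n6} -> (n10, k=3).
Iteration 4: no outgoing edges from {n10}; recursion stops.
k values: 0, 1, 1, 2, 2, 2, 3; the maximum is 3.

3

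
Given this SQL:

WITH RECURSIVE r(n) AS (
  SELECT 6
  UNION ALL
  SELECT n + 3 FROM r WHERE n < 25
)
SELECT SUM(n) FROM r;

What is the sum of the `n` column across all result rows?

132

Base: n=6.
Iteration 1: 6 < 25 holds -> n = 6 + 3 = 9.
Iteration 2: 9 < 25 holds -> n = 9 + 3 = 12.
Iteration 3: 12 < 25 holds -> n = 12 + 3 = 15.
Iteration 4: 15 < 25 holds -> n = 15 + 3 = 18.
Iteration 5: 18 < 25 holds -> n = 18 + 3 = 21.
Iteration 6: 21 < 25 holds -> n = 21 + 3 = 24.
Iteration 7: 24 < 25 holds -> n = 24 + 3 = 27.
Iteration 8: 27 < 25 fails; recursion stops.
SUM(n) = 6 + 9 + 12 + 15 + 18 + 21 + 24 + 27 = 132.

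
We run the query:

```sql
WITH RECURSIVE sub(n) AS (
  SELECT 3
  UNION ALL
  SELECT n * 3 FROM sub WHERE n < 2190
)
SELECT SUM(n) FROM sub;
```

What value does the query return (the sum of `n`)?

Base: n=3.
Iteration 1: 3 < 2190 holds -> n = 3 * 3 = 9.
Iteration 2: 9 < 2190 holds -> n = 9 * 3 = 27.
Iteration 3: 27 < 2190 holds -> n = 27 * 3 = 81.
Iteration 4: 81 < 2190 holds -> n = 81 * 3 = 243.
Iteration 5: 243 < 2190 holds -> n = 243 * 3 = 729.
Iteration 6: 729 < 2190 holds -> n = 729 * 3 = 2187.
Iteration 7: 2187 < 2190 holds -> n = 2187 * 3 = 6561.
Iteration 8: 6561 < 2190 fails; recursion stops.
SUM(n) = 3 + 9 + 27 + 81 + 243 + 729 + 2187 + 6561 = 9840.

9840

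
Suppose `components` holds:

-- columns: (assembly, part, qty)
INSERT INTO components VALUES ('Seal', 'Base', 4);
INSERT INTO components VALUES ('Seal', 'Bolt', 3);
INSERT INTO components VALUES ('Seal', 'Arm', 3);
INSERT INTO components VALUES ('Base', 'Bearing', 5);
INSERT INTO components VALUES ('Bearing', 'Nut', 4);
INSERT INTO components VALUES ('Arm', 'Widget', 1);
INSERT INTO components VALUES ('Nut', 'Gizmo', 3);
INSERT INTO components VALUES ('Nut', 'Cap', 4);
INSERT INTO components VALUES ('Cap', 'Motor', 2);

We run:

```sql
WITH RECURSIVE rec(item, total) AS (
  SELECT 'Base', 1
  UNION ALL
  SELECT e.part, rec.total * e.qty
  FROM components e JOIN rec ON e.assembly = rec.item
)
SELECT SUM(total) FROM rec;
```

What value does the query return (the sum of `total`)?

Base: (Base, total=1).
Iteration 1: components of {Base} -> Bearing = 1*5 = 5.
Iteration 2: components of {Bearing} -> Nut = 5*4 = 20.
Iteration 3: components of {Nut} -> Cap = 20*4 = 80, Gizmo = 20*3 = 60.
Iteration 4: components of {Cap,Gizmo} -> Motor = 80*2 = 160.
Iteration 5: no further components; recursion stops.
SUM(total) = 1 + 5 + 20 + 60 + 80 + 160 = 326.

326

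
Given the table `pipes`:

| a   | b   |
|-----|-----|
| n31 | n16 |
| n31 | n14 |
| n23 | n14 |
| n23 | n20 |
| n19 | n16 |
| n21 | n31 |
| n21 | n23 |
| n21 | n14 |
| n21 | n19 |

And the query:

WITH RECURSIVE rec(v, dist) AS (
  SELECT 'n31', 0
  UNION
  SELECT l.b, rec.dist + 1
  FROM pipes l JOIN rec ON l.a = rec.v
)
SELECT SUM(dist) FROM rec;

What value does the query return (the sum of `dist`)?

2

Base: (n31, dist=0).
Iteration 1: edges from {n31} -> (n14, dist=1), (n16, dist=1).
Iteration 2: no outgoing edges from {n14,n16}; recursion stops.
SUM(dist) = 0 + 1 + 1 = 2.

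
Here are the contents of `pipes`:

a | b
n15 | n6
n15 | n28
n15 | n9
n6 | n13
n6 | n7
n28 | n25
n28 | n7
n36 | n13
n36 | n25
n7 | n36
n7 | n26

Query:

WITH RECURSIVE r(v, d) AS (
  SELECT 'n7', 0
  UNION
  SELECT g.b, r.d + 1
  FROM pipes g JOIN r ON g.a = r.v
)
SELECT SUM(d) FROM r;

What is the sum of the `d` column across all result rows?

6

Base: (n7, d=0).
Iteration 1: edges from {n7} -> (n26, d=1), (n36, d=1).
Iteration 2: edges from {n26,n36} -> (n13, d=2), (n25, d=2).
Iteration 3: no outgoing edges from {n13,n25}; recursion stops.
SUM(d) = 0 + 1 + 1 + 2 + 2 = 6.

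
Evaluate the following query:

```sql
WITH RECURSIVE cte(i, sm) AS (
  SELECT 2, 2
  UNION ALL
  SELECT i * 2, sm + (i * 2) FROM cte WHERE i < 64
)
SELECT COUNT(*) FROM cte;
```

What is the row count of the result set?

Base: i=2, sm=2.
Iteration 1: 2 < 64 holds -> i = 2 * 2 = 4, sm = 2 + 4 = 6.
Iteration 2: 4 < 64 holds -> i = 4 * 2 = 8, sm = 6 + 8 = 14.
Iteration 3: 8 < 64 holds -> i = 8 * 2 = 16, sm = 14 + 16 = 30.
Iteration 4: 16 < 64 holds -> i = 16 * 2 = 32, sm = 30 + 32 = 62.
Iteration 5: 32 < 64 holds -> i = 32 * 2 = 64, sm = 62 + 64 = 126.
Iteration 6: 64 < 64 fails; recursion stops.
Total rows emitted: 6.

6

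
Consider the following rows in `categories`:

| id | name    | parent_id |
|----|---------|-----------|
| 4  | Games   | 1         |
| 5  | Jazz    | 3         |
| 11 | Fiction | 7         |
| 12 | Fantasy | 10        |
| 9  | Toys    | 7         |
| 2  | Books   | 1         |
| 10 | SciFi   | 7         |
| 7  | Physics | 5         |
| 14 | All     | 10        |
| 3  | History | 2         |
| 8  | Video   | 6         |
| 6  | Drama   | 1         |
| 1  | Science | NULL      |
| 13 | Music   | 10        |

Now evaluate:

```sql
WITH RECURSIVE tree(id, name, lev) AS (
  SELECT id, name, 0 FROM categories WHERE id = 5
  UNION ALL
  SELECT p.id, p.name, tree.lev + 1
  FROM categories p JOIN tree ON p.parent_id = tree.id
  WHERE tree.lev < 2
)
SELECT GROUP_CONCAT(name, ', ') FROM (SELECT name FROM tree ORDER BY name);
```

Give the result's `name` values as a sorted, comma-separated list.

Base: id=5 (Jazz) at lev 0.
Iteration 1: rows with parent_id in {5} -> Physics (id 7, lev 1).
Iteration 2: rows with parent_id in {7} -> Toys (id 9, lev 2), SciFi (id 10, lev 2), Fiction (id 11, lev 2).
Iteration 3: lev < 2 fails for all current rows; recursion stops.

Fiction, Jazz, Physics, SciFi, Toys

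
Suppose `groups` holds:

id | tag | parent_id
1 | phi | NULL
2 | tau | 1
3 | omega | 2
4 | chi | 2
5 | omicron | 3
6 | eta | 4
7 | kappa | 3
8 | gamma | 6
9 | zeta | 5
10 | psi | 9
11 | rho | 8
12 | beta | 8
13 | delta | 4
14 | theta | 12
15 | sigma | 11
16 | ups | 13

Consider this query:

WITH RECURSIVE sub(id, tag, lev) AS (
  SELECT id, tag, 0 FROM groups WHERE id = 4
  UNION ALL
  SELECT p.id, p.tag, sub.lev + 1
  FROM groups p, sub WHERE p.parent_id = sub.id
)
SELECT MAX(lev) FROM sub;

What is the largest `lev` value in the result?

4

Base: id=4 (chi) at lev 0.
Iteration 1: rows with parent_id in {4} -> eta (id 6, lev 1), delta (id 13, lev 1).
Iteration 2: rows with parent_id in {6,13} -> gamma (id 8, lev 2), ups (id 16, lev 2).
Iteration 3: rows with parent_id in {8,16} -> rho (id 11, lev 3), beta (id 12, lev 3).
Iteration 4: rows with parent_id in {11,12} -> theta (id 14, lev 4), sigma (id 15, lev 4).
Iteration 5: no rows with parent_id in {14,15}; recursion stops.
lev values: 0, 1, 1, 2, 2, 3, 3, 4, 4; the maximum is 4.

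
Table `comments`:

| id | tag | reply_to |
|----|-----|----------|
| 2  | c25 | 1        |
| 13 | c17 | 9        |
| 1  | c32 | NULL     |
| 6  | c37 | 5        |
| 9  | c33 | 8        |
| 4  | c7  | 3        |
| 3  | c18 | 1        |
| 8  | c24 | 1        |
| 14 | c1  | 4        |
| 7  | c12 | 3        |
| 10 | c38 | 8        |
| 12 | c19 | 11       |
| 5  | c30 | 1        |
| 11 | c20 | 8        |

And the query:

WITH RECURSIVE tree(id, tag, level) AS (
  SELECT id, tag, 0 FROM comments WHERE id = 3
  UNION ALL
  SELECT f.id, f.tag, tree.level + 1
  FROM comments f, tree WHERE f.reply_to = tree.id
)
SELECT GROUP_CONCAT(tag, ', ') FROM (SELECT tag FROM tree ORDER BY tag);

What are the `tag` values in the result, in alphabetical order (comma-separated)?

Base: id=3 (c18) at level 0.
Iteration 1: rows with reply_to in {3} -> c7 (id 4, level 1), c12 (id 7, level 1).
Iteration 2: rows with reply_to in {4,7} -> c1 (id 14, level 2).
Iteration 3: no rows with reply_to in {14}; recursion stops.

c1, c12, c18, c7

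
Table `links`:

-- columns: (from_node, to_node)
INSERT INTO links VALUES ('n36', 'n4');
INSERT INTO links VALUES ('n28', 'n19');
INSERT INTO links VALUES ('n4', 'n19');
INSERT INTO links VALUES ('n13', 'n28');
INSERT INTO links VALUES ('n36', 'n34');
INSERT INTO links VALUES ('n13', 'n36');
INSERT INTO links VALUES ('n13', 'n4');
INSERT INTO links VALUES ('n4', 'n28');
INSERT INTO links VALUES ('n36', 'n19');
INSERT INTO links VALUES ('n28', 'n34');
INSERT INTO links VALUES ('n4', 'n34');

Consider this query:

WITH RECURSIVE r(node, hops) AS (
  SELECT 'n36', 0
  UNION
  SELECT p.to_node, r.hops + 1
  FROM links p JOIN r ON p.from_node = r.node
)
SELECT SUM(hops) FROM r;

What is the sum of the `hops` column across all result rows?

15

Base: (n36, hops=0).
Iteration 1: edges from {n36} -> (n19, hops=1), (n34, hops=1), (n4, hops=1).
Iteration 2: edges from {n19,n34,n4} -> (n19, hops=2), (n28, hops=2), (n34, hops=2).
Iteration 3: edges from {n19,n28,n34} -> (n19, hops=3), (n34, hops=3).
Iteration 4: no outgoing edges from {n19,n34}; recursion stops.
SUM(hops) = 0 + 1 + 1 + 1 + 2 + 2 + 2 + 3 + 3 = 15.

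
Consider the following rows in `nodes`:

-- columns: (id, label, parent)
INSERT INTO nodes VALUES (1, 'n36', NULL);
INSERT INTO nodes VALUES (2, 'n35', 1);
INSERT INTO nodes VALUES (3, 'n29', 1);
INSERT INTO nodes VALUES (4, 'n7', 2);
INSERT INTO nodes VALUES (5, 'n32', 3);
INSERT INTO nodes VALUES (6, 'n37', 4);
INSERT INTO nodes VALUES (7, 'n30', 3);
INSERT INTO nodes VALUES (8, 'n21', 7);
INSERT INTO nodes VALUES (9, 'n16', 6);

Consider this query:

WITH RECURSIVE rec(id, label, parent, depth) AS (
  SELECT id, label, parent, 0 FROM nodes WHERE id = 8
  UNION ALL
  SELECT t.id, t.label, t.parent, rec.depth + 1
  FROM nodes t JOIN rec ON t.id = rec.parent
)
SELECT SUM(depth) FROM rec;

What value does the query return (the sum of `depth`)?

Base: id=8 (n21), parent=7, depth 0.
Iteration 1: join on id=7 -> n30 (id 7, parent=3, depth 1).
Iteration 2: join on id=3 -> n29 (id 3, parent=1, depth 2).
Iteration 3: join on id=1 -> n36 (id 1, parent=NULL, depth 3).
Iteration 4: parent is NULL; no match; recursion stops.
SUM(depth) = 0 + 1 + 2 + 3 = 6.

6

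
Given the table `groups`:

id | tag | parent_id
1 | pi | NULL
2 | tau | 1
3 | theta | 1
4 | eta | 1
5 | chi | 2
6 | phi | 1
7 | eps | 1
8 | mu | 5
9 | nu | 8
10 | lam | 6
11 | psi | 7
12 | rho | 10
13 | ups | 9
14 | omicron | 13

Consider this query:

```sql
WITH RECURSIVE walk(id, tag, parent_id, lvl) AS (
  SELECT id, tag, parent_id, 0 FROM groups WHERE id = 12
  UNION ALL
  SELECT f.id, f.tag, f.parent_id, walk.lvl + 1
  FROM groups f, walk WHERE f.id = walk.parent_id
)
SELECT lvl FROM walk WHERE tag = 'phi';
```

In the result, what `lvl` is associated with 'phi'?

2

Base: id=12 (rho), parent_id=10, lvl 0.
Iteration 1: join on id=10 -> lam (id 10, parent_id=6, lvl 1).
Iteration 2: join on id=6 -> phi (id 6, parent_id=1, lvl 2).
Iteration 3: join on id=1 -> pi (id 1, parent_id=NULL, lvl 3).
Iteration 4: parent_id is NULL; no match; recursion stops.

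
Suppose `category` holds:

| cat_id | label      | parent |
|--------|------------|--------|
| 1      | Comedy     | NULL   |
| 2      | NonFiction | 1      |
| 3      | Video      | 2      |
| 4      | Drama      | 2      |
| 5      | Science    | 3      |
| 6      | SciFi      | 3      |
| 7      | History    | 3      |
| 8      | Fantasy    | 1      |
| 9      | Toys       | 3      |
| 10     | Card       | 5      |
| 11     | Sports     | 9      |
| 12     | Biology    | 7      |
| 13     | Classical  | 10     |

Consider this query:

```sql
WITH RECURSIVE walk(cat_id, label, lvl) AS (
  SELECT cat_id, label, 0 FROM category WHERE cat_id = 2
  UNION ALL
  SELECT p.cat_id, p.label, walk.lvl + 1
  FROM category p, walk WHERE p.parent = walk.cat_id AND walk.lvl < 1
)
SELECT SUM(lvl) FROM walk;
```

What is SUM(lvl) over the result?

2

Base: cat_id=2 (NonFiction) at lvl 0.
Iteration 1: rows with parent in {2} -> Video (id 3, lvl 1), Drama (id 4, lvl 1).
Iteration 2: lvl < 1 fails for all current rows; recursion stops.
SUM(lvl) = 0 + 1 + 1 = 2.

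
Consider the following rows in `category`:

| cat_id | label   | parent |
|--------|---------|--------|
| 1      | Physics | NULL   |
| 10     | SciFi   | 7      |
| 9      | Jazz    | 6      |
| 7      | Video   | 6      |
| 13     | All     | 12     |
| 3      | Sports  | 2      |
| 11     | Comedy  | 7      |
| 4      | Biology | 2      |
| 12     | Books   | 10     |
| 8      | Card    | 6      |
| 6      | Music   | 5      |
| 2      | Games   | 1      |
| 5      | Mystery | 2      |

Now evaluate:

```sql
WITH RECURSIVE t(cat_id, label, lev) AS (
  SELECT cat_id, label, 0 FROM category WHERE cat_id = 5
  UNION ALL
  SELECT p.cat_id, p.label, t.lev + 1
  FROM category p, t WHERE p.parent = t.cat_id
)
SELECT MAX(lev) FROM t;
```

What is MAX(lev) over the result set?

Base: cat_id=5 (Mystery) at lev 0.
Iteration 1: rows with parent in {5} -> Music (id 6, lev 1).
Iteration 2: rows with parent in {6} -> Video (id 7, lev 2), Card (id 8, lev 2), Jazz (id 9, lev 2).
Iteration 3: rows with parent in {7,8,9} -> SciFi (id 10, lev 3), Comedy (id 11, lev 3).
Iteration 4: rows with parent in {10,11} -> Books (id 12, lev 4).
Iteration 5: rows with parent in {12} -> All (id 13, lev 5).
Iteration 6: no rows with parent in {13}; recursion stops.
lev values: 0, 1, 2, 2, 2, 3, 3, 4, 5; the maximum is 5.

5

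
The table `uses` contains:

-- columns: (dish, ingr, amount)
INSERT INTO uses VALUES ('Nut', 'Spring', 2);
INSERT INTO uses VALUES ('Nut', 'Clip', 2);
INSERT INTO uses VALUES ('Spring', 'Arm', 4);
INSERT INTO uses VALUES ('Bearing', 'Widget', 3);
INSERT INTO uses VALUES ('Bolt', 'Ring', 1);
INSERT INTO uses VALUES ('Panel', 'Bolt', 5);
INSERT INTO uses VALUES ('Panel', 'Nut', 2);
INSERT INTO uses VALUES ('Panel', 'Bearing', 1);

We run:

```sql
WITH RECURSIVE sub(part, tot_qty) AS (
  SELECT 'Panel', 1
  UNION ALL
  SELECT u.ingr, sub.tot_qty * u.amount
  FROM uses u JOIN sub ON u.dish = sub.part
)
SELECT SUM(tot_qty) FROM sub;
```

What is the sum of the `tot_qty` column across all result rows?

41

Base: (Panel, tot_qty=1).
Iteration 1: components of {Panel} -> Bearing = 1*1 = 1, Bolt = 1*5 = 5, Nut = 1*2 = 2.
Iteration 2: components of {Bearing,Bolt,Nut} -> Clip = 2*2 = 4, Ring = 5*1 = 5, Spring = 2*2 = 4, Widget = 1*3 = 3.
Iteration 3: components of {Clip,Ring,Spring,Widget} -> Arm = 4*4 = 16.
Iteration 4: no further components; recursion stops.
SUM(tot_qty) = 1 + 5 + 2 + 1 + 5 + 4 + 4 + 3 + 16 = 41.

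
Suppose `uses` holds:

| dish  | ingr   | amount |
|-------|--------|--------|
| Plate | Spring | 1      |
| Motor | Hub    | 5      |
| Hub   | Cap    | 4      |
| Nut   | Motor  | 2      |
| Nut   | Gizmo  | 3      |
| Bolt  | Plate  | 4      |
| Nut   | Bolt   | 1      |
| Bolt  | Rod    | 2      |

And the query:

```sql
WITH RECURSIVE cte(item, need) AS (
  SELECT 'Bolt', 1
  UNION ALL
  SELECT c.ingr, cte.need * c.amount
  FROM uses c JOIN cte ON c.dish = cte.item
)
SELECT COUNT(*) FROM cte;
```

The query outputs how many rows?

4

Base: (Bolt, need=1).
Iteration 1: components of {Bolt} -> Plate = 1*4 = 4, Rod = 1*2 = 2.
Iteration 2: components of {Plate,Rod} -> Spring = 4*1 = 4.
Iteration 3: no further components; recursion stops.
Total rows emitted: 4.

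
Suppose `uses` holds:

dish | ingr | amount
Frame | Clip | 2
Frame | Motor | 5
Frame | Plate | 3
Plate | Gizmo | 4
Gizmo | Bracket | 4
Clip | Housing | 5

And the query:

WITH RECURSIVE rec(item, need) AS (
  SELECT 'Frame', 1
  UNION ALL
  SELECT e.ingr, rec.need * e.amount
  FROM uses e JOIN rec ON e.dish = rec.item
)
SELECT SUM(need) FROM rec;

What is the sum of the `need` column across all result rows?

81

Base: (Frame, need=1).
Iteration 1: components of {Frame} -> Clip = 1*2 = 2, Motor = 1*5 = 5, Plate = 1*3 = 3.
Iteration 2: components of {Clip,Motor,Plate} -> Gizmo = 3*4 = 12, Housing = 2*5 = 10.
Iteration 3: components of {Gizmo,Housing} -> Bracket = 12*4 = 48.
Iteration 4: no further components; recursion stops.
SUM(need) = 1 + 2 + 5 + 3 + 10 + 12 + 48 = 81.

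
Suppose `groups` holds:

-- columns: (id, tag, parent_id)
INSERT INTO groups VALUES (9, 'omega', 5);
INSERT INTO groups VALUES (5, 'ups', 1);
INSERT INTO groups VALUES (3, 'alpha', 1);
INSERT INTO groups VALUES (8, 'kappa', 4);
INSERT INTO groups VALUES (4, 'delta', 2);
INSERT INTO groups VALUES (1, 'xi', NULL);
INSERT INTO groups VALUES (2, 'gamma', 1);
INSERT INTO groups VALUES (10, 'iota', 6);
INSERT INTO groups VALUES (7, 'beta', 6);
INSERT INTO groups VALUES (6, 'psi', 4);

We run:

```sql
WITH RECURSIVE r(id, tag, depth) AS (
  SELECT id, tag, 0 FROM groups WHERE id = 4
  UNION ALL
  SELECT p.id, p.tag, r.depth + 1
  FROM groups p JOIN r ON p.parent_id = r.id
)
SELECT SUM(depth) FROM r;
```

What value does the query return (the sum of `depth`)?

6

Base: id=4 (delta) at depth 0.
Iteration 1: rows with parent_id in {4} -> psi (id 6, depth 1), kappa (id 8, depth 1).
Iteration 2: rows with parent_id in {6,8} -> beta (id 7, depth 2), iota (id 10, depth 2).
Iteration 3: no rows with parent_id in {7,10}; recursion stops.
SUM(depth) = 0 + 1 + 1 + 2 + 2 = 6.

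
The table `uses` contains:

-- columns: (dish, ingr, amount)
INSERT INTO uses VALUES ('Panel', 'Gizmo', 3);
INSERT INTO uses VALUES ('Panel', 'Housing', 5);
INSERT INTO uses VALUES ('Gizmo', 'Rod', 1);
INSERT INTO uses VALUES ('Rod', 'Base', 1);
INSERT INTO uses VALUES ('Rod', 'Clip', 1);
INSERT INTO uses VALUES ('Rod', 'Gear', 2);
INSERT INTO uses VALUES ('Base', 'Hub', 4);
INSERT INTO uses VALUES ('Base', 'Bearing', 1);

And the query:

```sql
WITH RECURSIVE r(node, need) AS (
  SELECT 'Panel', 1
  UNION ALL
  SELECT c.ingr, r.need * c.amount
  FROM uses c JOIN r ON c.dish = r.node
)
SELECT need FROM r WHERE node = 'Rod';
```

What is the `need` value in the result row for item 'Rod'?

Base: (Panel, need=1).
Iteration 1: components of {Panel} -> Gizmo = 1*3 = 3, Housing = 1*5 = 5.
Iteration 2: components of {Gizmo,Housing} -> Rod = 3*1 = 3.
Iteration 3: components of {Rod} -> Base = 3*1 = 3, Clip = 3*1 = 3, Gear = 3*2 = 6.
Iteration 4: components of {Base,Clip,Gear} -> Bearing = 3*1 = 3, Hub = 3*4 = 12.
Iteration 5: no further components; recursion stops.

3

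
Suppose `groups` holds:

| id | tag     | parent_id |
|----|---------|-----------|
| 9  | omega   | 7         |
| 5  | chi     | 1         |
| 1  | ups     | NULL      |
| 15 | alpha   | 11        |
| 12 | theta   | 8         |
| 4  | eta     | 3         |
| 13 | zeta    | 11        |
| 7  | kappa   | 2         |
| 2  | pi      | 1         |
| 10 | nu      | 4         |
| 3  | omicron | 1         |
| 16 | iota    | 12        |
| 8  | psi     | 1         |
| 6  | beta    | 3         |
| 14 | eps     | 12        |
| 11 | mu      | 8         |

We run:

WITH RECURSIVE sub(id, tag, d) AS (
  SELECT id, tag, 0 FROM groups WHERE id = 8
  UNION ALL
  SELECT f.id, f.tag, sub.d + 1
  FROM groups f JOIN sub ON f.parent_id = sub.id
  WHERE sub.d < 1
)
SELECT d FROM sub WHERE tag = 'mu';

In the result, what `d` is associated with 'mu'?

Base: id=8 (psi) at d 0.
Iteration 1: rows with parent_id in {8} -> mu (id 11, d 1), theta (id 12, d 1).
Iteration 2: d < 1 fails for all current rows; recursion stops.

1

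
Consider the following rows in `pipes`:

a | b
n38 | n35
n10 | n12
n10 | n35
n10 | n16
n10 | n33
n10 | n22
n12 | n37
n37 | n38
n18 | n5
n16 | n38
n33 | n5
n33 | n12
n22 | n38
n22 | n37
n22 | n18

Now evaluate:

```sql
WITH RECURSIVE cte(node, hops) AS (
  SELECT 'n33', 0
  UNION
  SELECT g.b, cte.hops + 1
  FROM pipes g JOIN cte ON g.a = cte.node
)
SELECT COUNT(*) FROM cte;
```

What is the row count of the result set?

Base: (n33, hops=0).
Iteration 1: edges from {n33} -> (n12, hops=1), (n5, hops=1).
Iteration 2: edges from {n12,n5} -> (n37, hops=2).
Iteration 3: edges from {n37} -> (n38, hops=3).
Iteration 4: edges from {n38} -> (n35, hops=4).
Iteration 5: no outgoing edges from {n35}; recursion stops.
Total rows emitted: 6.

6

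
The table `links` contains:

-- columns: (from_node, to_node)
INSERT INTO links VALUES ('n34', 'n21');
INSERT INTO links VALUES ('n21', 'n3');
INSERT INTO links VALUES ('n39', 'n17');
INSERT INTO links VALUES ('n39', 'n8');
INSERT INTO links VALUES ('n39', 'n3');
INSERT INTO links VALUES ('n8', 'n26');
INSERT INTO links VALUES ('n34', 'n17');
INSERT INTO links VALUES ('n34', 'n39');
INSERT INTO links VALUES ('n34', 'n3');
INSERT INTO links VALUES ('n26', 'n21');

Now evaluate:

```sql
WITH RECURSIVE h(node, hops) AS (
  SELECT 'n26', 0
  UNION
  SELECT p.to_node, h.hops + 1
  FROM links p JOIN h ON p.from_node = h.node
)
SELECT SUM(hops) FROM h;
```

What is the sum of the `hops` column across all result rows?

3

Base: (n26, hops=0).
Iteration 1: edges from {n26} -> (n21, hops=1).
Iteration 2: edges from {n21} -> (n3, hops=2).
Iteration 3: no outgoing edges from {n3}; recursion stops.
SUM(hops) = 0 + 1 + 2 = 3.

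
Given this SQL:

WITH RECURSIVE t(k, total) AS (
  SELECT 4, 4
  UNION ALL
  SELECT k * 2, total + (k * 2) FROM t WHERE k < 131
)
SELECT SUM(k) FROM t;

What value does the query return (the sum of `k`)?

508

Base: k=4, total=4.
Iteration 1: 4 < 131 holds -> k = 4 * 2 = 8, total = 4 + 8 = 12.
Iteration 2: 8 < 131 holds -> k = 8 * 2 = 16, total = 12 + 16 = 28.
Iteration 3: 16 < 131 holds -> k = 16 * 2 = 32, total = 28 + 32 = 60.
Iteration 4: 32 < 131 holds -> k = 32 * 2 = 64, total = 60 + 64 = 124.
Iteration 5: 64 < 131 holds -> k = 64 * 2 = 128, total = 124 + 128 = 252.
Iteration 6: 128 < 131 holds -> k = 128 * 2 = 256, total = 252 + 256 = 508.
Iteration 7: 256 < 131 fails; recursion stops.
SUM(k) = 4 + 8 + 16 + 32 + 64 + 128 + 256 = 508.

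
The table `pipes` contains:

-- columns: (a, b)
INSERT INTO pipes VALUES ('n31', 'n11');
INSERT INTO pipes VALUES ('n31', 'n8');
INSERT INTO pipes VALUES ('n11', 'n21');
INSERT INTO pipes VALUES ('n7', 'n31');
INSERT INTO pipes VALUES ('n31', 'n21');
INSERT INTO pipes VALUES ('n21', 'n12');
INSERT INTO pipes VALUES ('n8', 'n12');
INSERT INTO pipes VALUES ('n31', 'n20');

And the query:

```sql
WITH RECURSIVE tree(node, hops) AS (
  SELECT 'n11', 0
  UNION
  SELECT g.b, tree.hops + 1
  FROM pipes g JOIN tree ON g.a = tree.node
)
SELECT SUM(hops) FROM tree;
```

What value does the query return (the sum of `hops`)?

Base: (n11, hops=0).
Iteration 1: edges from {n11} -> (n21, hops=1).
Iteration 2: edges from {n21} -> (n12, hops=2).
Iteration 3: no outgoing edges from {n12}; recursion stops.
SUM(hops) = 0 + 1 + 2 = 3.

3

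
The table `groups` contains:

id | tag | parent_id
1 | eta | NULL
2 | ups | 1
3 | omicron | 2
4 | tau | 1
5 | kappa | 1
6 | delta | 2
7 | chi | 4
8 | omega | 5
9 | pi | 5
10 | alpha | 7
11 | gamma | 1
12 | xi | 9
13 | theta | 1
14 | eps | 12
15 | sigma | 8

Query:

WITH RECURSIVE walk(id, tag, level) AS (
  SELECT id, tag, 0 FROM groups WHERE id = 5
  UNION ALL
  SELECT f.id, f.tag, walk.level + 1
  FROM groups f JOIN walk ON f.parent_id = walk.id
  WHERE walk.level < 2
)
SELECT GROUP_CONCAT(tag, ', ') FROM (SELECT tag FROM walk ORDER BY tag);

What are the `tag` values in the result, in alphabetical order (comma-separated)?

Base: id=5 (kappa) at level 0.
Iteration 1: rows with parent_id in {5} -> omega (id 8, level 1), pi (id 9, level 1).
Iteration 2: rows with parent_id in {8,9} -> xi (id 12, level 2), sigma (id 15, level 2).
Iteration 3: level < 2 fails for all current rows; recursion stops.

kappa, omega, pi, sigma, xi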